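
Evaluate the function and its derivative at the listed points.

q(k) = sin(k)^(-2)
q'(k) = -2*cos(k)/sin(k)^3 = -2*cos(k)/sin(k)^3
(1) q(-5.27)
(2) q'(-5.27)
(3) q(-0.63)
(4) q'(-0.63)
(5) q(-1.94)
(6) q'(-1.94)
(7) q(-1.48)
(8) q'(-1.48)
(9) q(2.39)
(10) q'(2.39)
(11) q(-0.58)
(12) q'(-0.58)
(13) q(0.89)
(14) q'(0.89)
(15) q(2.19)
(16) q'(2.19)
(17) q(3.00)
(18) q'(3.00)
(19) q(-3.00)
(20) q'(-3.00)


(1) = 1.39
(2) = -1.73
(3) = 2.88
(4) = 7.90
(5) = 1.15
(6) = -0.89
(7) = 1.01
(8) = 0.18
(9) = 2.14
(10) = 4.59
(11) = 3.33
(12) = 10.16
(13) = 1.66
(14) = -2.68
(15) = 1.51
(16) = 2.15
(17) = 50.21
(18) = 704.52
(19) = 50.21
(20) = -704.52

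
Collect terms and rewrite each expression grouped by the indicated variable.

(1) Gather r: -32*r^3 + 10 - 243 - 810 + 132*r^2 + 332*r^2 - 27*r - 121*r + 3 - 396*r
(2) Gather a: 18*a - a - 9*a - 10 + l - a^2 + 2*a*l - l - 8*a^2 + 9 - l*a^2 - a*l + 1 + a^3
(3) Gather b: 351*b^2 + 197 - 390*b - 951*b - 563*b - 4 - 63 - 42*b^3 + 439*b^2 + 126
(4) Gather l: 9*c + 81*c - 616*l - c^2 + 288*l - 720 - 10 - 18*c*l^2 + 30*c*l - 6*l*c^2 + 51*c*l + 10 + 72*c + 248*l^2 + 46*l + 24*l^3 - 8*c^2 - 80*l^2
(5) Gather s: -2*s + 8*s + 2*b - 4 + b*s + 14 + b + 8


(1) = -32*r^3 + 464*r^2 - 544*r - 1040
(2) = a^3 + a^2*(-l - 9) + a*(l + 8)
(3) = -42*b^3 + 790*b^2 - 1904*b + 256
(4) = -9*c^2 + 162*c + 24*l^3 + l^2*(168 - 18*c) + l*(-6*c^2 + 81*c - 282) - 720
(5) = 3*b + s*(b + 6) + 18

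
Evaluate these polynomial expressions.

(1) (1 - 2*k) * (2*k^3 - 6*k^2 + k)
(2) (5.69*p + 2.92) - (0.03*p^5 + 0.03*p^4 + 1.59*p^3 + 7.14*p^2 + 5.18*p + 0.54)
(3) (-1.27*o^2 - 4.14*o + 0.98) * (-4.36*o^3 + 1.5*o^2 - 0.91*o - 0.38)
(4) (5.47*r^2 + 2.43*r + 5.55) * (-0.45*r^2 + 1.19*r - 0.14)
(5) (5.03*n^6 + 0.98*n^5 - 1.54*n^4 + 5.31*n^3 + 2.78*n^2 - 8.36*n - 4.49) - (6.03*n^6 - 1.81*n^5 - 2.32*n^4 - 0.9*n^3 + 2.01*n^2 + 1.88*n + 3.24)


(1) = -4*k^4 + 14*k^3 - 8*k^2 + k
(2) = -0.03*p^5 - 0.03*p^4 - 1.59*p^3 - 7.14*p^2 + 0.51*p + 2.38
(3) = 5.5372*o^5 + 16.1454*o^4 - 9.3271*o^3 + 5.72*o^2 + 0.6814*o - 0.3724
(4) = -2.4615*r^4 + 5.4158*r^3 - 0.3716*r^2 + 6.2643*r - 0.777
(5) = -1.0*n^6 + 2.79*n^5 + 0.78*n^4 + 6.21*n^3 + 0.77*n^2 - 10.24*n - 7.73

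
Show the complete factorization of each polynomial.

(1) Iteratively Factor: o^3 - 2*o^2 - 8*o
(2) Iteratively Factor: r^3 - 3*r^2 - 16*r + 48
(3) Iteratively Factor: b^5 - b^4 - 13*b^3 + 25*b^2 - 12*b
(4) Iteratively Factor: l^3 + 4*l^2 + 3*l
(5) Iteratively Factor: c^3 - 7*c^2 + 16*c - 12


(1) = (o)*(o^2 - 2*o - 8) = o*(o - 4)*(o + 2)
(2) = (r + 4)*(r^2 - 7*r + 12) = (r - 3)*(r + 4)*(r - 4)
(3) = (b)*(b^4 - b^3 - 13*b^2 + 25*b - 12) = b*(b - 1)*(b^3 - 13*b + 12) = b*(b - 3)*(b - 1)*(b^2 + 3*b - 4) = b*(b - 3)*(b - 1)*(b + 4)*(b - 1)
(4) = (l + 3)*(l^2 + l) = l*(l + 3)*(l + 1)
(5) = (c - 3)*(c^2 - 4*c + 4) = (c - 3)*(c - 2)*(c - 2)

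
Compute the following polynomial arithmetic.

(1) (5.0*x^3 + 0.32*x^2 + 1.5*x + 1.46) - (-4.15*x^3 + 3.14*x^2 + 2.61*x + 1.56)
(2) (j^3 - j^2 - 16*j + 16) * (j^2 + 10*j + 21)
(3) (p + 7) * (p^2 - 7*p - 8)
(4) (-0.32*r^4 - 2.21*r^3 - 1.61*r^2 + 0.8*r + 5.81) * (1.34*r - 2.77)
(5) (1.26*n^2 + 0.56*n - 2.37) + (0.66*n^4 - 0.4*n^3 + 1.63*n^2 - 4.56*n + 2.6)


(1) = 9.15*x^3 - 2.82*x^2 - 1.11*x - 0.1
(2) = j^5 + 9*j^4 - 5*j^3 - 165*j^2 - 176*j + 336
(3) = p^3 - 57*p - 56
(4) = -0.4288*r^5 - 2.075*r^4 + 3.9643*r^3 + 5.5317*r^2 + 5.5694*r - 16.0937
(5) = 0.66*n^4 - 0.4*n^3 + 2.89*n^2 - 4.0*n + 0.23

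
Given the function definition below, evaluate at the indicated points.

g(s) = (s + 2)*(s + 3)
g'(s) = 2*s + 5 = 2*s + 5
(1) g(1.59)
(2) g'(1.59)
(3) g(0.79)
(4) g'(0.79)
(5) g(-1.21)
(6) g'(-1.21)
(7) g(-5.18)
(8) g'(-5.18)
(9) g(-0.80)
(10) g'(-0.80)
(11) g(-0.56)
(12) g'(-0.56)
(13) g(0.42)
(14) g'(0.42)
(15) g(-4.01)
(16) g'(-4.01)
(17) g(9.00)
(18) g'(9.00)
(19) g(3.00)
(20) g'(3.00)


(1) = 16.48
(2) = 8.18
(3) = 10.57
(4) = 6.58
(5) = 1.41
(6) = 2.58
(7) = 6.93
(8) = -5.36
(9) = 2.64
(10) = 3.40
(11) = 3.51
(12) = 3.88
(13) = 8.28
(14) = 5.84
(15) = 2.03
(16) = -3.02
(17) = 132.00
(18) = 23.00
(19) = 30.00
(20) = 11.00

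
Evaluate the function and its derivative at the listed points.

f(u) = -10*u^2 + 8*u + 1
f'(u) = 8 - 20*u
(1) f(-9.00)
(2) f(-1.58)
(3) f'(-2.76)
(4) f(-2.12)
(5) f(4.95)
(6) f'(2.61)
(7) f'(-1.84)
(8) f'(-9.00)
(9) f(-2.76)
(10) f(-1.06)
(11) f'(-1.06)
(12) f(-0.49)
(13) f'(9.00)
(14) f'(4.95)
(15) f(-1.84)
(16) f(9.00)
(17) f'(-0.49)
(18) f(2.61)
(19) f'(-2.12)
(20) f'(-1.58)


(1) = -881.00
(2) = -36.60
(3) = 63.20
(4) = -60.90
(5) = -204.43
(6) = -44.20
(7) = 44.80
(8) = 188.00
(9) = -97.26
(10) = -18.72
(11) = 29.20
(12) = -5.32
(13) = -172.00
(14) = -91.00
(15) = -47.58
(16) = -737.00
(17) = 17.80
(18) = -46.24
(19) = 50.40
(20) = 39.60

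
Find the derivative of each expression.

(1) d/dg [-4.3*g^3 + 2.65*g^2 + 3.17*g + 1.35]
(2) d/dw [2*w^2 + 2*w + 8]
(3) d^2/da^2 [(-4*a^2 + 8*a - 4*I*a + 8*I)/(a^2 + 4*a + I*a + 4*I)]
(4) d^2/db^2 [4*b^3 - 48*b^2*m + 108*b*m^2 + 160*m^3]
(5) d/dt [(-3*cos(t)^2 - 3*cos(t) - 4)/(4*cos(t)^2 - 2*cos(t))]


(1) = -12.9*g^2 + 5.3*g + 3.17
(2) = 4*w + 2
(3) = 48/(a^3 + 12*a^2 + 48*a + 64)
(4) = 24*b - 96*m
(5) = (-9*sin(t) + 4*sin(t)/cos(t)^2 - 16*tan(t))/(2*(2*cos(t) - 1)^2)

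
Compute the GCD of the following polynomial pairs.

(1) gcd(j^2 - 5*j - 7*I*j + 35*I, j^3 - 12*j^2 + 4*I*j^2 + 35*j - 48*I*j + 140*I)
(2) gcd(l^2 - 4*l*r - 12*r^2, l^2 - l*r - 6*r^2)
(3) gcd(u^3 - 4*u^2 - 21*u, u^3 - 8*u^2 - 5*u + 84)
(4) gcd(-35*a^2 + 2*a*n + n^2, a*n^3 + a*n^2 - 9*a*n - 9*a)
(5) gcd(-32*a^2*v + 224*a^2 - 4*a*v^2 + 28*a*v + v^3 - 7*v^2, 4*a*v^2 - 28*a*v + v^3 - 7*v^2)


(1) = j - 5
(2) = gcd((l - 6*r)*(l + 2*r), (l - 3*r)*(l + 2*r)) = l + 2*r
(3) = u^2 - 4*u - 21
(4) = gcd((-5*a + n)*(7*a + n), (n - 3)*(n + 3)*(a*n + a)) = 1
(5) = 4*a*v - 28*a + v^2 - 7*v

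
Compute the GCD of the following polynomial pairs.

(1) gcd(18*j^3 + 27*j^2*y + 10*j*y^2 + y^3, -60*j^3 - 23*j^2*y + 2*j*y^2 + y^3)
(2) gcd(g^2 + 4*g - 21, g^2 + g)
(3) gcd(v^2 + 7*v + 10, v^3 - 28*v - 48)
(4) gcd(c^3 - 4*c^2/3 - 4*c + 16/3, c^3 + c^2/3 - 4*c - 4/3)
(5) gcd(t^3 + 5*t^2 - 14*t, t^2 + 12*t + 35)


(1) = 3*j + y
(2) = gcd((g - 3)*(g + 7), g*(g + 1)) = 1
(3) = gcd((v + 2)*(v + 5), (v - 6)*(v + 2)*(v + 4)) = v + 2
(4) = gcd((c - 2)*(c - 4/3)*(c + 2), (c - 2)*(c + 1/3)*(c + 2)) = c^2 - 4
(5) = t + 7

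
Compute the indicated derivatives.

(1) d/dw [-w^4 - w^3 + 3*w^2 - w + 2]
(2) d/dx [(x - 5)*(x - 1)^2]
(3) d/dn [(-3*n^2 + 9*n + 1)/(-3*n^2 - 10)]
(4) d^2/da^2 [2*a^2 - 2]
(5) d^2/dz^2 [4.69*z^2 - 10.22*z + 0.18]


(1) = -4*w^3 - 3*w^2 + 6*w - 1
(2) = (x - 1)*(3*x - 11)
(3) = 3*(9*n^2 + 22*n - 30)/(9*n^4 + 60*n^2 + 100)
(4) = 4
(5) = 9.38000000000000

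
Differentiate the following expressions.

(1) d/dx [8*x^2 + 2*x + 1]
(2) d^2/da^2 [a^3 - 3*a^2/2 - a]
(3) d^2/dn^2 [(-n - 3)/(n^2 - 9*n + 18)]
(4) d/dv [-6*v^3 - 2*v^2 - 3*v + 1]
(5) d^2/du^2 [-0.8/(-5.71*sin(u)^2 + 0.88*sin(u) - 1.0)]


(1) = 16*x + 2
(2) = 6*a - 3
(3) = 2*(3*(n - 2)*(n^2 - 9*n + 18) - (n + 3)*(2*n - 9)^2)/(n^2 - 9*n + 18)^3
(4) = -18*v^2 - 4*v - 3
(5) = (-104.33312*sin(u)^4 + 12.05952*sin(u)^3 + 174.15216*sin(u)^2 - 24.82304*sin(u) - 7.89696)/(5.71*sin(u)^2 - 0.88*sin(u) + 1.0)^3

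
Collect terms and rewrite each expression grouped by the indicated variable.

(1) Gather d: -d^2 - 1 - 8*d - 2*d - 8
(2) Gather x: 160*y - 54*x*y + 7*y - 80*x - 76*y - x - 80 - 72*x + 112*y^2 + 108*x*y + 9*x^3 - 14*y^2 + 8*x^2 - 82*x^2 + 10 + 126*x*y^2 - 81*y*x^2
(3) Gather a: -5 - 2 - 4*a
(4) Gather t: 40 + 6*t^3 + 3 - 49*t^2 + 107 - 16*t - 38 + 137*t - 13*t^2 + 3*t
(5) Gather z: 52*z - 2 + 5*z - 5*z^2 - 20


(1) = -d^2 - 10*d - 9
(2) = 9*x^3 + x^2*(-81*y - 74) + x*(126*y^2 + 54*y - 153) + 98*y^2 + 91*y - 70
(3) = -4*a - 7
(4) = 6*t^3 - 62*t^2 + 124*t + 112
(5) = -5*z^2 + 57*z - 22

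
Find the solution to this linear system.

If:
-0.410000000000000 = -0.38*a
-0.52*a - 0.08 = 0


Then:
No Solution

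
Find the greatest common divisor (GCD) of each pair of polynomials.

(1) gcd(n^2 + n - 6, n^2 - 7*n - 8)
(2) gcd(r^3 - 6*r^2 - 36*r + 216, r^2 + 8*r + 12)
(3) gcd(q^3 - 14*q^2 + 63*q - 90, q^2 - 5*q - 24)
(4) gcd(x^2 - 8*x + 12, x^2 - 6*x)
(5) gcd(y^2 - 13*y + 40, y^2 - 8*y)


(1) = gcd((n - 2)*(n + 3), (n - 8)*(n + 1)) = 1
(2) = gcd((r - 6)^2*(r + 6), (r + 2)*(r + 6)) = r + 6
(3) = gcd((q - 6)*(q - 5)*(q - 3), (q - 8)*(q + 3)) = 1
(4) = gcd((x - 6)*(x - 2), x*(x - 6)) = x - 6
(5) = gcd((y - 8)*(y - 5), y*(y - 8)) = y - 8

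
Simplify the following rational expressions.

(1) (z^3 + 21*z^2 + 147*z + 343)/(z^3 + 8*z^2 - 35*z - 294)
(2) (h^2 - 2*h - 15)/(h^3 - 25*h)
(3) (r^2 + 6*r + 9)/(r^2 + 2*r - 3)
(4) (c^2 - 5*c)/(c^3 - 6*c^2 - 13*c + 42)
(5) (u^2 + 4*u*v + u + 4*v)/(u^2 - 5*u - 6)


(1) = (z + 7)/(z - 6)
(2) = (h + 3)/(h^2 + 5*h)
(3) = (r + 3)/(r - 1)
(4) = (c^2 - 5*c)/(c^3 - 6*c^2 - 13*c + 42)
(5) = (u + 4*v)/(u - 6)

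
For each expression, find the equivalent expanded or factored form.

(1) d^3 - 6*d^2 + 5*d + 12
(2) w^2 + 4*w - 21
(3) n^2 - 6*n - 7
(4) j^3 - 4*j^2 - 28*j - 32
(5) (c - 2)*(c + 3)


(1) = (d - 4)*(d - 3)*(d + 1)
(2) = (w - 3)*(w + 7)
(3) = (n - 7)*(n + 1)
(4) = (j - 8)*(j + 2)^2
(5) = c^2 + c - 6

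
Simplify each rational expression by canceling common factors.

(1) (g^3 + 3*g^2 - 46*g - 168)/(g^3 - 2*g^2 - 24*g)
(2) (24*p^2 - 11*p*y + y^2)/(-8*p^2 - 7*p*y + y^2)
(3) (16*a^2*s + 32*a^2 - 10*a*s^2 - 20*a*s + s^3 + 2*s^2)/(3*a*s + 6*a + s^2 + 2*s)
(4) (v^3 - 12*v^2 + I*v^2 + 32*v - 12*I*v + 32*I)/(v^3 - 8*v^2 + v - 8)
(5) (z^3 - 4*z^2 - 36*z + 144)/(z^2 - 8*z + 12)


(1) = (g^2 - g - 42)/(g^2 - 6*g)
(2) = (-3*p + y)/(p + y)
(3) = (16*a^2 - 10*a*s + s^2)/(3*a + s)
(4) = (v - 4)/(v - I)
(5) = (z^2 + 2*z - 24)/(z - 2)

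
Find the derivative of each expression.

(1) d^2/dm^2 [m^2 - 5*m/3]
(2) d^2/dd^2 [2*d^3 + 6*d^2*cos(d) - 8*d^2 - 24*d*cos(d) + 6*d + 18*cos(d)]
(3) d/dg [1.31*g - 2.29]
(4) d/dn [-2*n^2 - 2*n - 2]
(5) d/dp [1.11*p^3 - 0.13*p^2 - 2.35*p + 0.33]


(1) = 2
(2) = -6*d^2*cos(d) + 24*sqrt(2)*d*cos(d + pi/4) + 12*d + 48*sin(d) - 6*cos(d) - 16
(3) = 1.31000000000000
(4) = -4*n - 2
(5) = 3.33*p^2 - 0.26*p - 2.35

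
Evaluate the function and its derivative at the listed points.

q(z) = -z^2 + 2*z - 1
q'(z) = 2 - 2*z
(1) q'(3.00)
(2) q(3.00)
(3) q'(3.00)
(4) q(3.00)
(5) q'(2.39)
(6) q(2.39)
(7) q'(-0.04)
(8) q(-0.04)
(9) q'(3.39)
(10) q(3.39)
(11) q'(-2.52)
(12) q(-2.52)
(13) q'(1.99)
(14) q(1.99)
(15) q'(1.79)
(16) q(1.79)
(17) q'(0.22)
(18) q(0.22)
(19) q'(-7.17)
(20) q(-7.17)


(1) = -4.00
(2) = -4.00
(3) = -4.00
(4) = -4.00
(5) = -2.78
(6) = -1.93
(7) = 2.08
(8) = -1.08
(9) = -4.78
(10) = -5.71
(11) = 7.04
(12) = -12.39
(13) = -1.98
(14) = -0.98
(15) = -1.58
(16) = -0.62
(17) = 1.56
(18) = -0.61
(19) = 16.34
(20) = -66.75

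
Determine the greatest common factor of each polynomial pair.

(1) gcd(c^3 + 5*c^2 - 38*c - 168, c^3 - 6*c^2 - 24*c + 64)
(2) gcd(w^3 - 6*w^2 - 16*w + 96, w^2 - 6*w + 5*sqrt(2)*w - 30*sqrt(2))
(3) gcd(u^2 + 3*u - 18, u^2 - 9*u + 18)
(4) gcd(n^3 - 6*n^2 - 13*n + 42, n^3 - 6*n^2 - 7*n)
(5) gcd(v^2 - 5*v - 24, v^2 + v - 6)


(1) = c + 4
(2) = w - 6
(3) = u - 3
(4) = gcd((n - 7)*(n - 2)*(n + 3), n*(n - 7)*(n + 1)) = n - 7
(5) = v + 3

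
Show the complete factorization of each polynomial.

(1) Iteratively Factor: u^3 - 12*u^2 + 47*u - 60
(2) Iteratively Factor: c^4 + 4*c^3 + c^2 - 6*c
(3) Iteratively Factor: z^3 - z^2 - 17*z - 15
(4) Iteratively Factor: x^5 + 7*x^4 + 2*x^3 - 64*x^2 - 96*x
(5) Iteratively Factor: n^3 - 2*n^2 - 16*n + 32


(1) = (u - 4)*(u^2 - 8*u + 15) = (u - 5)*(u - 4)*(u - 3)
(2) = (c + 2)*(c^3 + 2*c^2 - 3*c) = c*(c + 2)*(c^2 + 2*c - 3) = c*(c - 1)*(c + 2)*(c + 3)
(3) = (z - 5)*(z^2 + 4*z + 3) = (z - 5)*(z + 3)*(z + 1)
(4) = (x - 3)*(x^4 + 10*x^3 + 32*x^2 + 32*x) = x*(x - 3)*(x^3 + 10*x^2 + 32*x + 32) = x*(x - 3)*(x + 4)*(x^2 + 6*x + 8) = x*(x - 3)*(x + 2)*(x + 4)*(x + 4)
(5) = (n - 2)*(n^2 - 16) = (n - 2)*(n + 4)*(n - 4)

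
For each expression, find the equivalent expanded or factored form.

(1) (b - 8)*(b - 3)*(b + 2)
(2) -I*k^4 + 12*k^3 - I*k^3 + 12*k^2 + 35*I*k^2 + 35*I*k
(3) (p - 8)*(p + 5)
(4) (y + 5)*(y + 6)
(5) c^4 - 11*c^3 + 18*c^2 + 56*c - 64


(1) = b^3 - 9*b^2 + 2*b + 48
(2) = k*(k + 5*I)*(k + 7*I)*(-I*k - I)
(3) = p^2 - 3*p - 40
(4) = y^2 + 11*y + 30
(5) = (c - 8)*(c - 4)*(c - 1)*(c + 2)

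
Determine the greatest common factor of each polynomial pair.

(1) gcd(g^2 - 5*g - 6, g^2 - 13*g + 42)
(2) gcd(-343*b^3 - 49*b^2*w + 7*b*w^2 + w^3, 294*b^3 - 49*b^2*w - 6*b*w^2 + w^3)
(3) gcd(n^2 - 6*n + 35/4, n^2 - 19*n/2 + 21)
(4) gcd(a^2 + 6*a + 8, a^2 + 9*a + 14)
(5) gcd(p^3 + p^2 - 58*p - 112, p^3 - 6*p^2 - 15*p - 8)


(1) = gcd((g - 6)*(g + 1), (g - 7)*(g - 6)) = g - 6
(2) = gcd((-7*b + w)*(7*b + w)^2, (-7*b + w)*(-6*b + w)*(7*b + w)) = -49*b^2 + w^2
(3) = gcd((n - 7/2)*(n - 5/2), (n - 6)*(n - 7/2)) = n - 7/2
(4) = a + 2
(5) = gcd((p - 8)*(p + 2)*(p + 7), (p - 8)*(p + 1)^2) = p - 8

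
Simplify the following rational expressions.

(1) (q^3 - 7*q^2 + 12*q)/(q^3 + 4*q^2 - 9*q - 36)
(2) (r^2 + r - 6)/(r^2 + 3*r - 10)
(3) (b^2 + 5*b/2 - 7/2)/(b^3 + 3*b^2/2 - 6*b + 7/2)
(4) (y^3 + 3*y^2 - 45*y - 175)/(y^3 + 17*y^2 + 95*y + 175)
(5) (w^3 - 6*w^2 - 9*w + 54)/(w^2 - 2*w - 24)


(1) = (q^2 - 4*q)/(q^2 + 7*q + 12)
(2) = (r + 3)/(r + 5)
(3) = 1/(b - 1)
(4) = (y - 7)/(y + 7)
(5) = (w^2 - 9)/(w + 4)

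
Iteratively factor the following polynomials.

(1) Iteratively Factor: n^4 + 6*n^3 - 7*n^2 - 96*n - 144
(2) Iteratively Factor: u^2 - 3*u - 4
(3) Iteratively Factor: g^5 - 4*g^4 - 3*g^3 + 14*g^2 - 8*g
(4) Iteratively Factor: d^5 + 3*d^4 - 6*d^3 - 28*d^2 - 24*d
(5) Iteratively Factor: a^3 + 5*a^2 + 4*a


(1) = (n + 3)*(n^3 + 3*n^2 - 16*n - 48) = (n - 4)*(n + 3)*(n^2 + 7*n + 12) = (n - 4)*(n + 3)*(n + 4)*(n + 3)
(2) = (u - 4)*(u + 1)
(3) = (g)*(g^4 - 4*g^3 - 3*g^2 + 14*g - 8) = g*(g + 2)*(g^3 - 6*g^2 + 9*g - 4) = g*(g - 1)*(g + 2)*(g^2 - 5*g + 4) = g*(g - 1)^2*(g + 2)*(g - 4)
(4) = (d - 3)*(d^4 + 6*d^3 + 12*d^2 + 8*d) = d*(d - 3)*(d^3 + 6*d^2 + 12*d + 8) = d*(d - 3)*(d + 2)*(d^2 + 4*d + 4) = d*(d - 3)*(d + 2)^2*(d + 2)
(5) = (a + 4)*(a^2 + a) = a*(a + 4)*(a + 1)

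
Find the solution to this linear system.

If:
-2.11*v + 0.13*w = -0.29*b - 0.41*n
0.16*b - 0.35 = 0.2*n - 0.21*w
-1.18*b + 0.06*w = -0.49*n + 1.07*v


Then:
b = 0.263543809220548*w - 0.448204342625025
n = 1.26083504737644*w - 2.10856347410002
v = 0.342829419003933*w - 0.471322409356524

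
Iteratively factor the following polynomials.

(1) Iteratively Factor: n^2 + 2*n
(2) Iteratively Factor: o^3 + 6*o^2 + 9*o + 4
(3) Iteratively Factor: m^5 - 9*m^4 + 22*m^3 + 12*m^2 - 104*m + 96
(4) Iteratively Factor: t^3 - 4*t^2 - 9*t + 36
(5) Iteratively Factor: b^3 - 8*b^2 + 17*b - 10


(1) = (n + 2)*(n)
(2) = (o + 1)*(o^2 + 5*o + 4) = (o + 1)^2*(o + 4)
(3) = (m - 3)*(m^4 - 6*m^3 + 4*m^2 + 24*m - 32) = (m - 3)*(m - 2)*(m^3 - 4*m^2 - 4*m + 16) = (m - 3)*(m - 2)^2*(m^2 - 2*m - 8) = (m - 4)*(m - 3)*(m - 2)^2*(m + 2)
(4) = (t + 3)*(t^2 - 7*t + 12) = (t - 3)*(t + 3)*(t - 4)
(5) = (b - 5)*(b^2 - 3*b + 2) = (b - 5)*(b - 2)*(b - 1)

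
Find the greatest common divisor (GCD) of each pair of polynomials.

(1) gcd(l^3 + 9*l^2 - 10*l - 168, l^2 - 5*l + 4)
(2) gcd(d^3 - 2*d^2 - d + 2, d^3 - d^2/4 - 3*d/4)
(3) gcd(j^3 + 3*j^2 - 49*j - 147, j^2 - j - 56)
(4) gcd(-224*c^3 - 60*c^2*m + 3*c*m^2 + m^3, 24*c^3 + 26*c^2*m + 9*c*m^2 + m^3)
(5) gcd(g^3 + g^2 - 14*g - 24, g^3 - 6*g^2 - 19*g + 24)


(1) = gcd((l - 4)*(l + 6)*(l + 7), (l - 4)*(l - 1)) = l - 4
(2) = gcd((d - 2)*(d - 1)*(d + 1), d*(d - 1)*(d + 3/4)) = d - 1
(3) = j + 7
(4) = gcd((-8*c + m)*(4*c + m)*(7*c + m), (2*c + m)*(3*c + m)*(4*c + m)) = 4*c + m
(5) = gcd((g - 4)*(g + 2)*(g + 3), (g - 8)*(g - 1)*(g + 3)) = g + 3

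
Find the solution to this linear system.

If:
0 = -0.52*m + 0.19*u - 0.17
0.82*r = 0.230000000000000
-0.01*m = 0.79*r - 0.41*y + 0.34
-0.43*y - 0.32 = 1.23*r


Then:
m = -119.57
r = 0.28
u = -326.34
y = -1.55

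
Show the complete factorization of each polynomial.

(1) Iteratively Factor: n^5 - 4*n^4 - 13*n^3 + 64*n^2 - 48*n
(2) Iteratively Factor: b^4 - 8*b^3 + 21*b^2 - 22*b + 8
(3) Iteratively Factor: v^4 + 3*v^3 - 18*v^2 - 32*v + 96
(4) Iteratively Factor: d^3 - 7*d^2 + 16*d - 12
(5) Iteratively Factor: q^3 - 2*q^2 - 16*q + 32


(1) = (n)*(n^4 - 4*n^3 - 13*n^2 + 64*n - 48) = n*(n - 3)*(n^3 - n^2 - 16*n + 16) = n*(n - 3)*(n - 1)*(n^2 - 16) = n*(n - 3)*(n - 1)*(n + 4)*(n - 4)
(2) = (b - 1)*(b^3 - 7*b^2 + 14*b - 8) = (b - 2)*(b - 1)*(b^2 - 5*b + 4) = (b - 4)*(b - 2)*(b - 1)*(b - 1)
(3) = (v + 4)*(v^3 - v^2 - 14*v + 24) = (v - 2)*(v + 4)*(v^2 + v - 12) = (v - 2)*(v + 4)^2*(v - 3)
(4) = (d - 2)*(d^2 - 5*d + 6) = (d - 2)^2*(d - 3)
(5) = (q - 4)*(q^2 + 2*q - 8) = (q - 4)*(q + 4)*(q - 2)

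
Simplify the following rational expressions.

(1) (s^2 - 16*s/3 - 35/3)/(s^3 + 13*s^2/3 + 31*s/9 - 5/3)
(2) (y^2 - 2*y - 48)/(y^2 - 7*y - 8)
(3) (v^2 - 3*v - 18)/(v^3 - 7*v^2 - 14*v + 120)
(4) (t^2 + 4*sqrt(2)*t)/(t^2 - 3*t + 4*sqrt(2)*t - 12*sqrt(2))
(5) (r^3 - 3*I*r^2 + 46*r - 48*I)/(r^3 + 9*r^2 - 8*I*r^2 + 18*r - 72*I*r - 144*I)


(1) = (3*s - 21)/(3*s^2 + 8*s - 3)
(2) = (y + 6)/(y + 1)
(3) = (v + 3)/(v^2 - v - 20)
(4) = t/(t - 3)
(5) = (r^2 + 5*I*r + 6)/(r^2 + 9*r + 18)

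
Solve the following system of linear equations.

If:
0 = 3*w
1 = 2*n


Then:
n = 1/2
w = 0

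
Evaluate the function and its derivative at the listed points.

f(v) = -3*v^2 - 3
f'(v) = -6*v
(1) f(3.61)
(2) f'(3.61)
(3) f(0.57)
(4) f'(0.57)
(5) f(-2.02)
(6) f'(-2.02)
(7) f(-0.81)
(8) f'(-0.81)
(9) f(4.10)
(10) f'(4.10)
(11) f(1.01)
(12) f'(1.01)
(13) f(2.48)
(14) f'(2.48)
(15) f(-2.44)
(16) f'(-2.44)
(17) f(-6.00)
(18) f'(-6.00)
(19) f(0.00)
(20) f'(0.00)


(1) = -42.10
(2) = -21.66
(3) = -3.97
(4) = -3.42
(5) = -15.24
(6) = 12.12
(7) = -4.97
(8) = 4.86
(9) = -53.43
(10) = -24.60
(11) = -6.06
(12) = -6.06
(13) = -21.45
(14) = -14.88
(15) = -20.86
(16) = 14.64
(17) = -111.00
(18) = 36.00
(19) = -3.00
(20) = 0.00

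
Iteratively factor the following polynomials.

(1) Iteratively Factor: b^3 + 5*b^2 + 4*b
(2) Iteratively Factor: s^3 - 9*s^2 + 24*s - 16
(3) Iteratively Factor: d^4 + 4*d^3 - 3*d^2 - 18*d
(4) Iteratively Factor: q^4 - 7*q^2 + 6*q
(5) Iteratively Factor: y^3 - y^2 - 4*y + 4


(1) = (b)*(b^2 + 5*b + 4) = b*(b + 4)*(b + 1)
(2) = (s - 4)*(s^2 - 5*s + 4) = (s - 4)*(s - 1)*(s - 4)
(3) = (d)*(d^3 + 4*d^2 - 3*d - 18) = d*(d - 2)*(d^2 + 6*d + 9) = d*(d - 2)*(d + 3)*(d + 3)
(4) = (q)*(q^3 - 7*q + 6) = q*(q - 1)*(q^2 + q - 6) = q*(q - 2)*(q - 1)*(q + 3)
(5) = (y - 2)*(y^2 + y - 2) = (y - 2)*(y - 1)*(y + 2)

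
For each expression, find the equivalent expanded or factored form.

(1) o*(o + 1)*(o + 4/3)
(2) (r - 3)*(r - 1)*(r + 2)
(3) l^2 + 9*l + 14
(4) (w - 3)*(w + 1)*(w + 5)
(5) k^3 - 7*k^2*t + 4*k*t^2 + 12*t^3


(1) = o^3 + 7*o^2/3 + 4*o/3
(2) = r^3 - 2*r^2 - 5*r + 6
(3) = (l + 2)*(l + 7)
(4) = w^3 + 3*w^2 - 13*w - 15
(5) = (k - 6*t)*(k - 2*t)*(k + t)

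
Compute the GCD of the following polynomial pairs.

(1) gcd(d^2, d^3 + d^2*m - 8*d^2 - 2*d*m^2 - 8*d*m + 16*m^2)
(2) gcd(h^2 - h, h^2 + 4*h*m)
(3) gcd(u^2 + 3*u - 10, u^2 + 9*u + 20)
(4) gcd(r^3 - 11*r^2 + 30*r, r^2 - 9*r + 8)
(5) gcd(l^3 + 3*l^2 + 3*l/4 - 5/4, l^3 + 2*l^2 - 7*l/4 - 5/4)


(1) = gcd(d^2, (d - 8)*(d - m)*(d + 2*m)) = 1
(2) = gcd(h*(h - 1), h*(h + 4*m)) = h
(3) = u + 5
(4) = 1
(5) = l + 5/2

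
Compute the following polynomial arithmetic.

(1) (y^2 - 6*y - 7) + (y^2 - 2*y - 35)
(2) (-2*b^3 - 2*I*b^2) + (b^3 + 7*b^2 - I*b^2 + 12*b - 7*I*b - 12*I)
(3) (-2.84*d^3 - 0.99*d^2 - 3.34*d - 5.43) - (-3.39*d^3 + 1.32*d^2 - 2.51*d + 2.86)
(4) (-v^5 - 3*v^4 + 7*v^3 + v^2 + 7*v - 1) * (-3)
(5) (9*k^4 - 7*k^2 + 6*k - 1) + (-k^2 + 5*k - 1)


(1) = 2*y^2 - 8*y - 42
(2) = -b^3 + 7*b^2 - 3*I*b^2 + 12*b - 7*I*b - 12*I
(3) = 0.55*d^3 - 2.31*d^2 - 0.83*d - 8.29
(4) = 3*v^5 + 9*v^4 - 21*v^3 - 3*v^2 - 21*v + 3
(5) = 9*k^4 - 8*k^2 + 11*k - 2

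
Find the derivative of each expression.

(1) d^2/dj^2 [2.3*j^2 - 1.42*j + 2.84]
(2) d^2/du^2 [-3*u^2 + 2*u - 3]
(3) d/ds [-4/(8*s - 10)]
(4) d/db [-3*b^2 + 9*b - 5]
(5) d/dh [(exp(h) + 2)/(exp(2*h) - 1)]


(1) = 4.60000000000000
(2) = -6
(3) = 8/(4*s - 5)^2
(4) = 9 - 6*b
(5) = (-2*(exp(h) + 2)*exp(h) + exp(2*h) - 1)*exp(h)/(1 - exp(2*h))^2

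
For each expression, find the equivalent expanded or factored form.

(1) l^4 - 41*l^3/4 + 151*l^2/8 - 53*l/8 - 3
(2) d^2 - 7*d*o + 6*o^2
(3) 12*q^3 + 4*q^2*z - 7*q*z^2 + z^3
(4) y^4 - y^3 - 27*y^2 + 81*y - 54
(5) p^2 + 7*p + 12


(1) = (l - 8)*(l - 3/2)*(l - 1)*(l + 1/4)
(2) = (d - 6*o)*(d - o)
(3) = (-6*q + z)*(-2*q + z)*(q + z)
(4) = (y - 3)^2*(y - 1)*(y + 6)
(5) = (p + 3)*(p + 4)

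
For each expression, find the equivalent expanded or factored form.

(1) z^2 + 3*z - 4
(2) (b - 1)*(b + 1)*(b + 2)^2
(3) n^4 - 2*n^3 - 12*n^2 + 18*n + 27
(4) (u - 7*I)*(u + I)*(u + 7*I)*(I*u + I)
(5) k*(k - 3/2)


(1) = (z - 1)*(z + 4)
(2) = b^4 + 4*b^3 + 3*b^2 - 4*b - 4
(3) = (n - 3)^2*(n + 1)*(n + 3)
(4) = I*u^4 - u^3 + I*u^3 - u^2 + 49*I*u^2 - 49*u + 49*I*u - 49
(5) = k^2 - 3*k/2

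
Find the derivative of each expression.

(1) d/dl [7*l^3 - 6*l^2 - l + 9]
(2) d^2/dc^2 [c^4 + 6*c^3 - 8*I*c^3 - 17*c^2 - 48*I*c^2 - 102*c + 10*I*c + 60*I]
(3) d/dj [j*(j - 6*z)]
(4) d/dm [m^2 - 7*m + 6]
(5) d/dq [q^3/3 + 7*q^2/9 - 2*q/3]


(1) = 21*l^2 - 12*l - 1
(2) = 12*c^2 + c*(36 - 48*I) - 34 - 96*I
(3) = 2*j - 6*z
(4) = 2*m - 7
(5) = q^2 + 14*q/9 - 2/3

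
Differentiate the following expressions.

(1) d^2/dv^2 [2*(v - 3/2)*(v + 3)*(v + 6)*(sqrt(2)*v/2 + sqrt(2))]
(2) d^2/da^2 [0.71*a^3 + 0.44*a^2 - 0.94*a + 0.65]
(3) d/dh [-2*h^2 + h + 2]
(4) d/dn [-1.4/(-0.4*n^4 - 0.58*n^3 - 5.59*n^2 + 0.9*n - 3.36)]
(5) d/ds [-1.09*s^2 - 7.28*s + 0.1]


(1) = sqrt(2)*(12*v^2 + 57*v + 39)
(2) = 4.26*a + 0.88
(3) = 1 - 4*h
(4) = (-2.24*n^3 - 2.436*n^2 - 15.652*n + 1.26)/(0.4*n^4 + 0.58*n^3 + 5.59*n^2 - 0.9*n + 3.36)^2
(5) = -2.18*s - 7.28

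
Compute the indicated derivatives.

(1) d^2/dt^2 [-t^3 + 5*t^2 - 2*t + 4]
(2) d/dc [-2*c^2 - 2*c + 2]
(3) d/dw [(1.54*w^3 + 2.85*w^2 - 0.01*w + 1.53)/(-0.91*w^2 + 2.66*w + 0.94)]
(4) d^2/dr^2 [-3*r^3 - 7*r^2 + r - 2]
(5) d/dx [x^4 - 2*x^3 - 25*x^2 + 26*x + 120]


(1) = 10 - 6*t
(2) = -4*c - 2
(3) = (-1.4014*w^4 + 8.1928*w^3 + 11.9147*w^2 + 8.1426*w - 4.0792)/(0.8281*w^4 - 4.8412*w^3 + 5.3648*w^2 + 5.0008*w + 0.8836)
(4) = -18*r - 14
(5) = 4*x^3 - 6*x^2 - 50*x + 26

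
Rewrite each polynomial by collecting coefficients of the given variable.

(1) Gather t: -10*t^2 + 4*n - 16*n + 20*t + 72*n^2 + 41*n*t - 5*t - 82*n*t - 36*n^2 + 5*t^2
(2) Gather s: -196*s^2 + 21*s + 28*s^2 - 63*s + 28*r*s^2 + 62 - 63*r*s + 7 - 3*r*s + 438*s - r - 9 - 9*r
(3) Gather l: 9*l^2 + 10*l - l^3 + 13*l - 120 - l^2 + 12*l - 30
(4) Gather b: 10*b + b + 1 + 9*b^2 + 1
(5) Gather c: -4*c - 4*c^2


(1) = 36*n^2 - 12*n - 5*t^2 + t*(15 - 41*n)
(2) = -10*r + s^2*(28*r - 168) + s*(396 - 66*r) + 60
(3) = -l^3 + 8*l^2 + 35*l - 150
(4) = 9*b^2 + 11*b + 2
(5) = -4*c^2 - 4*c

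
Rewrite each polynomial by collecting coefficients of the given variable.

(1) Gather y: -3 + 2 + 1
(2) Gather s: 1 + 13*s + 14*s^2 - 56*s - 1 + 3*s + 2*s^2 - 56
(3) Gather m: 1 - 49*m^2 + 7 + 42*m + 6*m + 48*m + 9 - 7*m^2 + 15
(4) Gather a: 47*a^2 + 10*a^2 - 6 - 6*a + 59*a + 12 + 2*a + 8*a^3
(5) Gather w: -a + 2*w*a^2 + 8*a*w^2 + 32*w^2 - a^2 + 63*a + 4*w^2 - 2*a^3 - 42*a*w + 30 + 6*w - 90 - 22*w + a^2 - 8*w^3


(1) = 0
(2) = 16*s^2 - 40*s - 56
(3) = -56*m^2 + 96*m + 32
(4) = 8*a^3 + 57*a^2 + 55*a + 6
(5) = -2*a^3 + 62*a - 8*w^3 + w^2*(8*a + 36) + w*(2*a^2 - 42*a - 16) - 60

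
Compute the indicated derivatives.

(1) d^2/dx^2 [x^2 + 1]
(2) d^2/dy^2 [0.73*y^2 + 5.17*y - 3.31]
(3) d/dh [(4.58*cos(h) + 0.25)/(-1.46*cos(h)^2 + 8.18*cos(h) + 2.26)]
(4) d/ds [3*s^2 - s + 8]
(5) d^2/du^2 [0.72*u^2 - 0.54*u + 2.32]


(1) = 2
(2) = 1.46000000000000
(3) = (6.6868*sin(h)^2 - 0.73*cos(h) - 14.9926)*sin(h)/(-1.46*cos(h)^2 + 8.18*cos(h) + 2.26)^2
(4) = 6*s - 1
(5) = 1.44000000000000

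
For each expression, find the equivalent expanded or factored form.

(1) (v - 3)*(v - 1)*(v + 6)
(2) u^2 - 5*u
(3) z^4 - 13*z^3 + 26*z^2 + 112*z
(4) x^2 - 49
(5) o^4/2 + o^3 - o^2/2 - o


(1) = v^3 + 2*v^2 - 21*v + 18
(2) = u*(u - 5)
(3) = z*(z - 8)*(z - 7)*(z + 2)
(4) = (x - 7)*(x + 7)
(5) = o*(o/2 + 1/2)*(o - 1)*(o + 2)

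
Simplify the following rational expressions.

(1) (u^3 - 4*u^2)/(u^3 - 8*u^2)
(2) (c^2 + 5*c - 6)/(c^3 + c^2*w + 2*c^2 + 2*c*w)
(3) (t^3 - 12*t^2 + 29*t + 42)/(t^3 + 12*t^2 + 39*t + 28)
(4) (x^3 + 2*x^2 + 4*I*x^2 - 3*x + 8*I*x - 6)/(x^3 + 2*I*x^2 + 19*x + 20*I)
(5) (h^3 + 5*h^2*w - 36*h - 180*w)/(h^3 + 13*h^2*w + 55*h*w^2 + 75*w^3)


(1) = (u - 4)/(u - 8)
(2) = (c^2 + 5*c - 6)/(c^3 + c^2*w + 2*c^2 + 2*c*w)
(3) = (t^2 - 13*t + 42)/(t^2 + 11*t + 28)
(4) = (x^2 + x*(2 + 3*I) + 6*I)/(x^2 + I*x + 20)
(5) = (h^2 - 36)/(h^2 + 8*h*w + 15*w^2)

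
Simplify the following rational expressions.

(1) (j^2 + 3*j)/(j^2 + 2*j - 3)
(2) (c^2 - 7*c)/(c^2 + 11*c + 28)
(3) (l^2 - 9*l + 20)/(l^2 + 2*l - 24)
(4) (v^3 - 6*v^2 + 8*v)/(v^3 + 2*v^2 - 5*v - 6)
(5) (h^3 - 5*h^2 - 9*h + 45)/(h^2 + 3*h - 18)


(1) = j/(j - 1)
(2) = (c^2 - 7*c)/(c^2 + 11*c + 28)
(3) = (l - 5)/(l + 6)
(4) = (v^2 - 4*v)/(v^2 + 4*v + 3)
(5) = (h^2 - 2*h - 15)/(h + 6)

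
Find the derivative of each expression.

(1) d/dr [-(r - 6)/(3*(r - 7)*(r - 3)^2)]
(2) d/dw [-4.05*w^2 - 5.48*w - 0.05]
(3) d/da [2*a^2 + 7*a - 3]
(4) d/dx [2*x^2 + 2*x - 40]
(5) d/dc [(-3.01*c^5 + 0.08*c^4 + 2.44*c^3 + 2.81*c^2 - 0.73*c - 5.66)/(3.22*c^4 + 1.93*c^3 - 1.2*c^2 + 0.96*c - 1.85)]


(1) = (2*(r - 7)*(r - 6) - (r - 7)*(r - 3) + (r - 6)*(r - 3))/(3*(r - 7)^2*(r - 3)^3)
(2) = -8.1*w - 5.48
(3) = 4*a + 7
(4) = 4*x + 2
(5) = (-9.6922*c^8 - 11.6186*c^7 + 3.1336*c^6 - 29.8468*c^5 + 26.7734*c^4 + 79.8114*c^3 + 21.051*c^2 - 23.981*c + 6.7841)/(10.3684*c^8 + 12.4292*c^7 - 4.0031*c^6 + 1.5504*c^5 - 6.7684*c^4 - 9.445*c^3 + 5.3616*c^2 - 3.552*c + 3.4225)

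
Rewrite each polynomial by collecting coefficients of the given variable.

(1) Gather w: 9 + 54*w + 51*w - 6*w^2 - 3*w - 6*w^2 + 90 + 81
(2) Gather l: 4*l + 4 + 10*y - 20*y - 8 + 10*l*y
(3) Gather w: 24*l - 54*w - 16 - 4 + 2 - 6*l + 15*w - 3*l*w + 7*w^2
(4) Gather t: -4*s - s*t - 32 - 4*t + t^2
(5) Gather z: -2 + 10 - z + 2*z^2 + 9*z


(1) = -12*w^2 + 102*w + 180
(2) = l*(10*y + 4) - 10*y - 4
(3) = 18*l + 7*w^2 + w*(-3*l - 39) - 18
(4) = -4*s + t^2 + t*(-s - 4) - 32
(5) = 2*z^2 + 8*z + 8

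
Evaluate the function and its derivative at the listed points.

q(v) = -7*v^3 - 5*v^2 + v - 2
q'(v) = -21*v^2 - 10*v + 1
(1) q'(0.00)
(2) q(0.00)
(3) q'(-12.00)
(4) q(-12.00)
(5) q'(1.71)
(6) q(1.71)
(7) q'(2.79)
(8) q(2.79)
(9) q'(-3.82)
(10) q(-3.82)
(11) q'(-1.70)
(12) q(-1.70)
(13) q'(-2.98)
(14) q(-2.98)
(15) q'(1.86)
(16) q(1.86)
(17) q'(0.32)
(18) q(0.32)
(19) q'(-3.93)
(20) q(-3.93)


(1) = 1.00
(2) = -2.00
(3) = -2903.00
(4) = 11362.00
(5) = -77.51
(6) = -49.91
(7) = -190.37
(8) = -190.15
(9) = -267.24
(10) = 311.42
(11) = -42.69
(12) = 16.24
(13) = -155.69
(14) = 135.86
(15) = -90.25
(16) = -62.48
(17) = -4.35
(18) = -2.42
(19) = -284.04
(20) = 341.73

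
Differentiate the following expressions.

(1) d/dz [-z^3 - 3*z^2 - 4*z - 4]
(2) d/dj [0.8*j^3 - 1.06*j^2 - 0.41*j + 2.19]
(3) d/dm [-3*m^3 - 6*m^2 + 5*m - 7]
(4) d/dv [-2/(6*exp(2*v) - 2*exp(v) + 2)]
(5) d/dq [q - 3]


(1) = -3*z^2 - 6*z - 4
(2) = 2.4*j^2 - 2.12*j - 0.41
(3) = -9*m^2 - 12*m + 5
(4) = (6*exp(v) - 1)*exp(v)/(3*exp(2*v) - exp(v) + 1)^2
(5) = 1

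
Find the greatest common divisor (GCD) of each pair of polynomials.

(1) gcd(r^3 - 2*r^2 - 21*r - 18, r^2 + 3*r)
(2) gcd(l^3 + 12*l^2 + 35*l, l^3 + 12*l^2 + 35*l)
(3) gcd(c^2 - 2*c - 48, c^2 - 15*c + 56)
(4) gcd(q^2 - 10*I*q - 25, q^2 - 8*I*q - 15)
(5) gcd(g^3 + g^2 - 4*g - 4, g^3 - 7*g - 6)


(1) = r + 3
(2) = gcd(l*(l + 5)*(l + 7), l*(l + 5)*(l + 7)) = l^3 + 12*l^2 + 35*l
(3) = c - 8
(4) = gcd((q - 5*I)^2, (q - 5*I)*(q - 3*I)) = q - 5*I
(5) = g^2 + 3*g + 2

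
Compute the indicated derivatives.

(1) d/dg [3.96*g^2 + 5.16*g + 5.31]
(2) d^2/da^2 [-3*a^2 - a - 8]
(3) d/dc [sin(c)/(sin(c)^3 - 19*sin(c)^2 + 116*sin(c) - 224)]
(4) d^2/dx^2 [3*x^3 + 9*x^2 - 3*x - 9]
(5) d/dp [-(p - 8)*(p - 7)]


(1) = 7.92*g + 5.16
(2) = -6
(3) = (-2*sin(c)^3 + 19*sin(c)^2 - 224)*cos(c)/((sin(c) - 8)^2*(sin(c) - 7)^2*(sin(c) - 4)^2)
(4) = 18*x + 18
(5) = 15 - 2*p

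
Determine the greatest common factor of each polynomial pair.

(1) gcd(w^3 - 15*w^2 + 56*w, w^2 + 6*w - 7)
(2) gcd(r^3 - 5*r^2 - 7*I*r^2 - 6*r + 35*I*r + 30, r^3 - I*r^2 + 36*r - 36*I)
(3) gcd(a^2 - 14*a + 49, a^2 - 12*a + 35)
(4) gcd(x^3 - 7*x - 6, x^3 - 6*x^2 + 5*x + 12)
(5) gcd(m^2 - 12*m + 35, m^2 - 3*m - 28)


(1) = gcd(w*(w - 8)*(w - 7), (w - 1)*(w + 7)) = 1
(2) = gcd((r - 5)*(r - 6*I)*(r - I), (r - 6*I)*(r - I)*(r + 6*I)) = r^2 - 7*I*r - 6
(3) = gcd((a - 7)^2, (a - 7)*(a - 5)) = a - 7
(4) = x^2 - 2*x - 3
(5) = gcd((m - 7)*(m - 5), (m - 7)*(m + 4)) = m - 7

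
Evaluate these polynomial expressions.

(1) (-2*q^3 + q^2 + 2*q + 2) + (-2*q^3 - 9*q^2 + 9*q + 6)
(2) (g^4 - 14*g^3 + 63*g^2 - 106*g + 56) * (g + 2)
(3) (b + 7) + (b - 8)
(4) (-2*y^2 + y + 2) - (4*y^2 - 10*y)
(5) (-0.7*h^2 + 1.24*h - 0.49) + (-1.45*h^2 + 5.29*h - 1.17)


(1) = -4*q^3 - 8*q^2 + 11*q + 8
(2) = g^5 - 12*g^4 + 35*g^3 + 20*g^2 - 156*g + 112
(3) = 2*b - 1
(4) = -6*y^2 + 11*y + 2
(5) = -2.15*h^2 + 6.53*h - 1.66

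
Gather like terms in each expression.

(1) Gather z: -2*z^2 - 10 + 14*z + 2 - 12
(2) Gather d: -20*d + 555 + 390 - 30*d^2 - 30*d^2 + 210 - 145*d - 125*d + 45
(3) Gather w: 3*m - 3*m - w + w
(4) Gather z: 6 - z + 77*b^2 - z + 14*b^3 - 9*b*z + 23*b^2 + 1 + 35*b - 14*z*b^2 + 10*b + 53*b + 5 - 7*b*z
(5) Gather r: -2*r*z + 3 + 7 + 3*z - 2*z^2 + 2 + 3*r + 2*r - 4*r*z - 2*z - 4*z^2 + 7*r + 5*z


(1) = -2*z^2 + 14*z - 20
(2) = -60*d^2 - 290*d + 1200
(3) = 0
(4) = 14*b^3 + 100*b^2 + 98*b + z*(-14*b^2 - 16*b - 2) + 12
(5) = r*(12 - 6*z) - 6*z^2 + 6*z + 12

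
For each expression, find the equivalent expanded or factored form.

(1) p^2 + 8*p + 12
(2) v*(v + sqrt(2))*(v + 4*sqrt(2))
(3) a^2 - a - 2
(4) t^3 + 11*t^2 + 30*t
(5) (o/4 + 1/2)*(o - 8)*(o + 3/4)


(1) = (p + 2)*(p + 6)
(2) = v^3 + 5*sqrt(2)*v^2 + 8*v
(3) = (a - 2)*(a + 1)
(4) = t*(t + 5)*(t + 6)
(5) = o^3/4 - 21*o^2/16 - 41*o/8 - 3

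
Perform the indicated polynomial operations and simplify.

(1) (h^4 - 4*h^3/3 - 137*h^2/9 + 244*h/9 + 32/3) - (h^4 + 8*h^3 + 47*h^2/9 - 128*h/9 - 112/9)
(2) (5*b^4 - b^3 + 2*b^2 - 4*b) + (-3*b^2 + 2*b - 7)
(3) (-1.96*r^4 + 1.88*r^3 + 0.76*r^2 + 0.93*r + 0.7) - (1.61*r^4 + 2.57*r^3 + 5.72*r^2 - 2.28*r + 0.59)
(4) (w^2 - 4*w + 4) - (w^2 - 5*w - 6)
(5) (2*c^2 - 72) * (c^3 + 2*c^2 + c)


(1) = -28*h^3/3 - 184*h^2/9 + 124*h/3 + 208/9
(2) = 5*b^4 - b^3 - b^2 - 2*b - 7
(3) = -3.57*r^4 - 0.69*r^3 - 4.96*r^2 + 3.21*r + 0.11
(4) = w + 10
(5) = 2*c^5 + 4*c^4 - 70*c^3 - 144*c^2 - 72*c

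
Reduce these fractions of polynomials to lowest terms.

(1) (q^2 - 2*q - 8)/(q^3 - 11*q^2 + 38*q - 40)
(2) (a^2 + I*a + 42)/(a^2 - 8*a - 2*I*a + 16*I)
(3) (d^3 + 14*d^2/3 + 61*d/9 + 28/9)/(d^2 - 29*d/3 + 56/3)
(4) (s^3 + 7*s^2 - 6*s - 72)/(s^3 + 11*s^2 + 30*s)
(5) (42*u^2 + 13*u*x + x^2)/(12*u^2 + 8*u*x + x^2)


(1) = (q + 2)/(q^2 - 7*q + 10)
(2) = (a^2 + I*a + 42)/(a^2 + a*(-8 - 2*I) + 16*I)
(3) = (9*d^3 + 42*d^2 + 61*d + 28)/(9*d^2 - 87*d + 168)
(4) = (s^2 + s - 12)/(s^2 + 5*s)
(5) = (7*u + x)/(2*u + x)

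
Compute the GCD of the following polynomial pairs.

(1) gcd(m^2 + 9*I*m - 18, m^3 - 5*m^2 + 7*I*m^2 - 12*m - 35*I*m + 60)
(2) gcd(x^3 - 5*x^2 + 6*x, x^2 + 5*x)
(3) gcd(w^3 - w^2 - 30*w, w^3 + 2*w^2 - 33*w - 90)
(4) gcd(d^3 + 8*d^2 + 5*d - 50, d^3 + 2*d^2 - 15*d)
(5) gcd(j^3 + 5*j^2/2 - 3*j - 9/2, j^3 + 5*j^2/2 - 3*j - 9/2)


(1) = m + 3*I
(2) = x
(3) = w^2 - w - 30
(4) = d + 5
(5) = gcd((j - 3/2)*(j + 1)*(j + 3), (j - 3/2)*(j + 1)*(j + 3)) = j^3 + 5*j^2/2 - 3*j - 9/2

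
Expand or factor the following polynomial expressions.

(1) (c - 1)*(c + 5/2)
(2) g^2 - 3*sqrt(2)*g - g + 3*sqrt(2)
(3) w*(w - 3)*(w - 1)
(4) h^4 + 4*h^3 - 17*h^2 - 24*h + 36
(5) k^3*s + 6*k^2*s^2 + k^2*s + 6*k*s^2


(1) = c^2 + 3*c/2 - 5/2
(2) = (g - 1)*(g - 3*sqrt(2))
(3) = w^3 - 4*w^2 + 3*w
(4) = (h - 3)*(h - 1)*(h + 2)*(h + 6)
(5) = k*(k + 6*s)*(k*s + s)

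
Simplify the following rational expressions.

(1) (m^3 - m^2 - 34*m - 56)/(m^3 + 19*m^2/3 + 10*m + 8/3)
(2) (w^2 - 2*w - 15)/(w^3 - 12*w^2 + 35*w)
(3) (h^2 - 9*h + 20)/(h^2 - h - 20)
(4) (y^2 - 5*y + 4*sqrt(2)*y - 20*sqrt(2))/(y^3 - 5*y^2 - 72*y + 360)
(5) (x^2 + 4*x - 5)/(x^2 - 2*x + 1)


(1) = (3*m - 21)/(3*m + 1)
(2) = (w + 3)/(w^2 - 7*w)
(3) = (h - 4)/(h + 4)
(4) = (y + 4*sqrt(2))/(y^2 - 72)
(5) = (x + 5)/(x - 1)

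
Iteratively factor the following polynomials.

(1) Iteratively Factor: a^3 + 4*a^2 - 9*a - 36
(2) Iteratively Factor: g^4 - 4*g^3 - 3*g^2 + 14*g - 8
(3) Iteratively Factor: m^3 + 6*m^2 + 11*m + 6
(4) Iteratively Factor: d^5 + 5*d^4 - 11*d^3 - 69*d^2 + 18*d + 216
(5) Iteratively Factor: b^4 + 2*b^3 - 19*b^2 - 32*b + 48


(1) = (a + 4)*(a^2 - 9) = (a - 3)*(a + 4)*(a + 3)
(2) = (g - 4)*(g^3 - 3*g + 2) = (g - 4)*(g + 2)*(g^2 - 2*g + 1) = (g - 4)*(g - 1)*(g + 2)*(g - 1)
(3) = (m + 1)*(m^2 + 5*m + 6) = (m + 1)*(m + 2)*(m + 3)
(4) = (d - 3)*(d^4 + 8*d^3 + 13*d^2 - 30*d - 72) = (d - 3)*(d + 3)*(d^3 + 5*d^2 - 2*d - 24) = (d - 3)*(d + 3)^2*(d^2 + 2*d - 8) = (d - 3)*(d + 3)^2*(d + 4)*(d - 2)
(5) = (b + 4)*(b^3 - 2*b^2 - 11*b + 12) = (b - 4)*(b + 4)*(b^2 + 2*b - 3) = (b - 4)*(b + 3)*(b + 4)*(b - 1)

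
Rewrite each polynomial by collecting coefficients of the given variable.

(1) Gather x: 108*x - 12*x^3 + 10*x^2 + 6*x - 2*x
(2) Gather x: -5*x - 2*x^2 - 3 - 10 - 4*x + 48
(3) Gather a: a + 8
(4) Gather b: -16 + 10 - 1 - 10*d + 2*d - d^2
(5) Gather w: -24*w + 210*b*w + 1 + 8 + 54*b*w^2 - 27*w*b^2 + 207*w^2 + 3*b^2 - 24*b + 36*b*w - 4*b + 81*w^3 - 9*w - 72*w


(1) = -12*x^3 + 10*x^2 + 112*x
(2) = -2*x^2 - 9*x + 35
(3) = a + 8
(4) = -d^2 - 8*d - 7
(5) = 3*b^2 - 28*b + 81*w^3 + w^2*(54*b + 207) + w*(-27*b^2 + 246*b - 105) + 9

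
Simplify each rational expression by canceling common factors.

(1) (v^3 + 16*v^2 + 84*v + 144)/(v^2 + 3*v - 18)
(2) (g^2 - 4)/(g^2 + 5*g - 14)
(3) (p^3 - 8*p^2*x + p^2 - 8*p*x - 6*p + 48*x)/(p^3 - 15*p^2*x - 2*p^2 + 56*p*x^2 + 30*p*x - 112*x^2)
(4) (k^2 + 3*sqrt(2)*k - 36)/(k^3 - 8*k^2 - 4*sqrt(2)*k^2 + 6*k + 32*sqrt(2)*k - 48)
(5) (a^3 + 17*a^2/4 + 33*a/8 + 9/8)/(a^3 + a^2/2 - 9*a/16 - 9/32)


(1) = (v^2 + 10*v + 24)/(v - 3)
(2) = (g + 2)/(g + 7)
(3) = (-p - 3)/(-p + 7*x)
(4) = (k + 6*sqrt(2))/(k^2 + k*(-8 - sqrt(2)) + 8*sqrt(2))
(5) = (4*a + 12)/(4*a - 3)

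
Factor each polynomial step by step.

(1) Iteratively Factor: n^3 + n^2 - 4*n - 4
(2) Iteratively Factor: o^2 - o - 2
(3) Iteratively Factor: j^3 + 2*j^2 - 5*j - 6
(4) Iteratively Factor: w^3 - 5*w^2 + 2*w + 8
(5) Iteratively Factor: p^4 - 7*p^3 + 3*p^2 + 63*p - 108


(1) = (n + 1)*(n^2 - 4) = (n - 2)*(n + 1)*(n + 2)
(2) = (o - 2)*(o + 1)
(3) = (j + 3)*(j^2 - j - 2) = (j + 1)*(j + 3)*(j - 2)
(4) = (w - 2)*(w^2 - 3*w - 4) = (w - 2)*(w + 1)*(w - 4)
(5) = (p - 3)*(p^3 - 4*p^2 - 9*p + 36) = (p - 4)*(p - 3)*(p^2 - 9) = (p - 4)*(p - 3)^2*(p + 3)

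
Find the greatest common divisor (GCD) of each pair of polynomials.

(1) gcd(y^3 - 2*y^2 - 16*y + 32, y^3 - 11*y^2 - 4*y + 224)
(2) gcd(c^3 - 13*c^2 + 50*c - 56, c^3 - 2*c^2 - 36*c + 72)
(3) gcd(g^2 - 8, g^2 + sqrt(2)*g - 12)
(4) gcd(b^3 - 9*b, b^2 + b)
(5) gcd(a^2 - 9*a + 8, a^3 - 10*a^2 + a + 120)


(1) = y + 4
(2) = gcd((c - 7)*(c - 4)*(c - 2), (c - 6)*(c - 2)*(c + 6)) = c - 2
(3) = g - 2*sqrt(2)
(4) = gcd(b*(b - 3)*(b + 3), b*(b + 1)) = b
(5) = gcd((a - 8)*(a - 1), (a - 8)*(a - 5)*(a + 3)) = a - 8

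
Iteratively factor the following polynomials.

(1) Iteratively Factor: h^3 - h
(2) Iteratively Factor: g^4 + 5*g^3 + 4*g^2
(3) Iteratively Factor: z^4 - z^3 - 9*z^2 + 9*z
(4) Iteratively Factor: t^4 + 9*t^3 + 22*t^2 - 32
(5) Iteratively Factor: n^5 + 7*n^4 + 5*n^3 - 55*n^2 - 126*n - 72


(1) = (h)*(h^2 - 1) = h*(h - 1)*(h + 1)
(2) = (g)*(g^3 + 5*g^2 + 4*g) = g*(g + 4)*(g^2 + g) = g*(g + 1)*(g + 4)*(g)
(3) = (z - 1)*(z^3 - 9*z) = (z - 1)*(z + 3)*(z^2 - 3*z) = z*(z - 1)*(z + 3)*(z - 3)
(4) = (t + 4)*(t^3 + 5*t^2 + 2*t - 8) = (t + 4)^2*(t^2 + t - 2) = (t - 1)*(t + 4)^2*(t + 2)
(5) = (n + 3)*(n^4 + 4*n^3 - 7*n^2 - 34*n - 24) = (n - 3)*(n + 3)*(n^3 + 7*n^2 + 14*n + 8) = (n - 3)*(n + 1)*(n + 3)*(n^2 + 6*n + 8) = (n - 3)*(n + 1)*(n + 2)*(n + 3)*(n + 4)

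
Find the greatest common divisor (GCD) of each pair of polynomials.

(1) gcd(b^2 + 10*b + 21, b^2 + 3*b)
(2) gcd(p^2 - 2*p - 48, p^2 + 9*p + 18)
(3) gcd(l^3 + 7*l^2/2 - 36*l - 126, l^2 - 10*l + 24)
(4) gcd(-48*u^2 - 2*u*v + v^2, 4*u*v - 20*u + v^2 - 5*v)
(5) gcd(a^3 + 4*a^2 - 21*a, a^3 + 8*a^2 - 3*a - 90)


(1) = gcd((b + 3)*(b + 7), b*(b + 3)) = b + 3
(2) = gcd((p - 8)*(p + 6), (p + 3)*(p + 6)) = p + 6
(3) = l - 6
(4) = 1
(5) = a - 3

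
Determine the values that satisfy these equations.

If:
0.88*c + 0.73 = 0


Then:
c = -0.83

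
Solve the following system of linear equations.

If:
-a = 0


Then:
a = 0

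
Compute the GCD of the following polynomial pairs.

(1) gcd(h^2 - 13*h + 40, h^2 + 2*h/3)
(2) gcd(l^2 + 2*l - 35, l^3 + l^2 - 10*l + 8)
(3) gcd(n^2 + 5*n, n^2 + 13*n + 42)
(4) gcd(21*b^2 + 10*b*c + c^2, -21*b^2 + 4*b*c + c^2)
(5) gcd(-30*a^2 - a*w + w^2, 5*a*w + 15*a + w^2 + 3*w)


(1) = 1
(2) = gcd((l - 5)*(l + 7), (l - 2)*(l - 1)*(l + 4)) = 1
(3) = gcd(n*(n + 5), (n + 6)*(n + 7)) = 1
(4) = 7*b + c
(5) = 5*a + w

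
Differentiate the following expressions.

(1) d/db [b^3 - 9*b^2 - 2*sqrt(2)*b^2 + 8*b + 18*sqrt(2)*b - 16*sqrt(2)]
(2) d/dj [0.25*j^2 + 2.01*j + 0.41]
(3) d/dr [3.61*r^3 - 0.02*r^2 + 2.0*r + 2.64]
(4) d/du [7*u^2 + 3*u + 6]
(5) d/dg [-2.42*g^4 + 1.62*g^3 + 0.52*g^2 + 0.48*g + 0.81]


(1) = 3*b^2 - 18*b - 4*sqrt(2)*b + 8 + 18*sqrt(2)
(2) = 0.5*j + 2.01
(3) = 10.83*r^2 - 0.04*r + 2.0
(4) = 14*u + 3
(5) = -9.68*g^3 + 4.86*g^2 + 1.04*g + 0.48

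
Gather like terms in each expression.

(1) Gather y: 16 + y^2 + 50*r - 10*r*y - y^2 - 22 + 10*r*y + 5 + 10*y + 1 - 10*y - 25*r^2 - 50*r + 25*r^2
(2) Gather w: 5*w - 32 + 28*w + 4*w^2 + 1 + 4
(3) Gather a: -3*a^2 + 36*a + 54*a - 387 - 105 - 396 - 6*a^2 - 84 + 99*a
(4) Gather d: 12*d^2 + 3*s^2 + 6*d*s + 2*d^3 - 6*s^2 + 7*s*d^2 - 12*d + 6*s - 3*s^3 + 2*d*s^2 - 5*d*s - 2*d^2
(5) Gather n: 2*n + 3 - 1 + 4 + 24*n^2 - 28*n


(1) = 0
(2) = 4*w^2 + 33*w - 27
(3) = -9*a^2 + 189*a - 972
(4) = 2*d^3 + d^2*(7*s + 10) + d*(2*s^2 + s - 12) - 3*s^3 - 3*s^2 + 6*s
(5) = 24*n^2 - 26*n + 6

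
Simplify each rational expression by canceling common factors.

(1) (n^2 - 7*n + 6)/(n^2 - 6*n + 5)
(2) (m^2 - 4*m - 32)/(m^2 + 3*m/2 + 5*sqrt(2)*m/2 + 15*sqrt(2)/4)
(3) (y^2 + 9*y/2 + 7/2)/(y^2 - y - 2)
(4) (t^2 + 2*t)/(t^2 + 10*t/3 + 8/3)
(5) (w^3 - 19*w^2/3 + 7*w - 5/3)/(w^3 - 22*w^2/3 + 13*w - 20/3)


(1) = (n - 6)/(n - 5)
(2) = (4*m^2 - 16*m - 128)/(4*m^2 + m*(6 + 10*sqrt(2)) + 15*sqrt(2))
(3) = (2*y + 7)/(2*y - 4)
(4) = 3*t/(3*t + 4)
(5) = (3*w - 1)/(3*w - 4)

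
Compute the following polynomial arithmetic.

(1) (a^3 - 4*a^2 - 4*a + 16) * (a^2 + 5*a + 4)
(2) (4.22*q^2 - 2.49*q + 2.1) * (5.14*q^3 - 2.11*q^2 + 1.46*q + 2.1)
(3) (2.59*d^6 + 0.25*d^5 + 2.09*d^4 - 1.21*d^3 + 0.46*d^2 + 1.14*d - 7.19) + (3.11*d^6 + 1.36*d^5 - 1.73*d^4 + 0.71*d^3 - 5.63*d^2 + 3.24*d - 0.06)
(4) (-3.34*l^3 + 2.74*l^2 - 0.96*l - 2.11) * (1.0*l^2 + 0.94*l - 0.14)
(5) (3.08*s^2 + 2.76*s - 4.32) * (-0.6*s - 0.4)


(1) = a^5 + a^4 - 20*a^3 - 20*a^2 + 64*a + 64
(2) = 21.6908*q^5 - 21.7028*q^4 + 22.2091*q^3 + 0.7956*q^2 - 2.163*q + 4.41
(3) = 5.7*d^6 + 1.61*d^5 + 0.36*d^4 - 0.5*d^3 - 5.17*d^2 + 4.38*d - 7.25
(4) = -3.34*l^5 - 0.3996*l^4 + 2.0832*l^3 - 3.396*l^2 - 1.849*l + 0.2954
(5) = -1.848*s^3 - 2.888*s^2 + 1.488*s + 1.728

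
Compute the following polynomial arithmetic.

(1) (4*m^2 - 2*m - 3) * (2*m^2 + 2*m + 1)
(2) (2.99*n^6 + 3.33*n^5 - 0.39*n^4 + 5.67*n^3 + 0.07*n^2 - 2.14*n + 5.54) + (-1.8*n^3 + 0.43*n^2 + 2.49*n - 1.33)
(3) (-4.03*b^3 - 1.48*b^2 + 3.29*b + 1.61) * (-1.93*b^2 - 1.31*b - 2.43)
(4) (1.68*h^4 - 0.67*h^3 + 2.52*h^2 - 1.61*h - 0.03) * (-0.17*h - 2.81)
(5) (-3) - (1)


(1) = 8*m^4 + 4*m^3 - 6*m^2 - 8*m - 3
(2) = 2.99*n^6 + 3.33*n^5 - 0.39*n^4 + 3.87*n^3 + 0.5*n^2 + 0.35*n + 4.21
(3) = 7.7779*b^5 + 8.1357*b^4 + 5.382*b^3 - 3.8208*b^2 - 10.1038*b - 3.9123
(4) = -0.2856*h^5 - 4.6069*h^4 + 1.4543*h^3 - 6.8075*h^2 + 4.5292*h + 0.0843
(5) = -4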